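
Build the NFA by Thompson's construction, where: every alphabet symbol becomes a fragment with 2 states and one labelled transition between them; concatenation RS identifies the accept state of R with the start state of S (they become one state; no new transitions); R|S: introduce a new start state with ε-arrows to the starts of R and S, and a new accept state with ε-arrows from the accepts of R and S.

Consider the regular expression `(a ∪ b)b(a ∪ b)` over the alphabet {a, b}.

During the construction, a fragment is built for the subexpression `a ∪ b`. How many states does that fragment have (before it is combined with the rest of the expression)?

6

Fragment for `a ∪ b`:
Each of the 2 symbol leaves contributes a 2-state fragment.
  a ∪ b : 6 states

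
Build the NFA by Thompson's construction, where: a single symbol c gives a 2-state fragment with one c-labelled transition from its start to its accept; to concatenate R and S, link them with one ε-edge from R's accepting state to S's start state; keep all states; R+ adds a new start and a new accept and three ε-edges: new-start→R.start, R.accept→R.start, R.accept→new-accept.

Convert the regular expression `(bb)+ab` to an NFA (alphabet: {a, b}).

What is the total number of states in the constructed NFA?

10

Bottom-up over the parse tree:
Each of the 4 symbol leaves contributes a 2-state fragment.
  bb : 4 states
  (bb)+ : 6 states
  (bb)+ab : 10 states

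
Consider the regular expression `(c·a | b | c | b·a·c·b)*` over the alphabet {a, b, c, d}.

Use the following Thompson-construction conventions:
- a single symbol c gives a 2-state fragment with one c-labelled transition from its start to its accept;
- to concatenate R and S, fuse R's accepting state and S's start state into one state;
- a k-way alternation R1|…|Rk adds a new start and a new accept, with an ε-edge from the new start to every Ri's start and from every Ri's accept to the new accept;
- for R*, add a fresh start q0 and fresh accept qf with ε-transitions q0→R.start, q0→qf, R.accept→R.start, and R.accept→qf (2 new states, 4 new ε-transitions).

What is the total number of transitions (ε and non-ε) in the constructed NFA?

Per subexpression:
Each of the 8 symbol leaves contributes 1 transition (1 symbol, 0 ε).
  c·a = 2 transitions (2 symbol, 0 ε)
  b·a·c·b = 4 transitions (4 symbol, 0 ε)
  c·a | b | c | b·a·c·b = 16 transitions (8 symbol, 8 ε)
  (c·a | b | c | b·a·c·b)* = 20 transitions (8 symbol, 12 ε)

20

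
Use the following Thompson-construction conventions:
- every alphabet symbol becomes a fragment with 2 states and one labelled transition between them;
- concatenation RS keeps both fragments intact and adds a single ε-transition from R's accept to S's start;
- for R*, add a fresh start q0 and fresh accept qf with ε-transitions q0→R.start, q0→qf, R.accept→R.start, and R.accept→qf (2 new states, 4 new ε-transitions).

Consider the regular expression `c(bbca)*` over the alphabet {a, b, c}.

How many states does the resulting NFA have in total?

12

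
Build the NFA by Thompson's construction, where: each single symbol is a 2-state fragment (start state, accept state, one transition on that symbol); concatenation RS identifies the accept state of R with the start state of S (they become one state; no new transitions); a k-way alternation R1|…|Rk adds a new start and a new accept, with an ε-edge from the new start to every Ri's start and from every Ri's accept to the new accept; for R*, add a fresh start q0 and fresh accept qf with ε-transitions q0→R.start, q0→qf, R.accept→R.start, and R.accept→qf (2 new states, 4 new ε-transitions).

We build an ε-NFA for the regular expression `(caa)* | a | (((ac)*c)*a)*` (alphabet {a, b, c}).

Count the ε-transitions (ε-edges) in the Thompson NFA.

Building bottom-up:
Each of the 8 symbol leaves contributes 0 ε-transitions.
  caa → 0 ε-transitions
  (caa)* → 4 ε-transitions
  ac → 0 ε-transitions
  (ac)* → 4 ε-transitions
  (ac)*c → 4 ε-transitions
  ((ac)*c)* → 8 ε-transitions
  ((ac)*c)*a → 8 ε-transitions
  (((ac)*c)*a)* → 12 ε-transitions
  (caa)* | a | (((ac)*c)*a)* → 22 ε-transitions

22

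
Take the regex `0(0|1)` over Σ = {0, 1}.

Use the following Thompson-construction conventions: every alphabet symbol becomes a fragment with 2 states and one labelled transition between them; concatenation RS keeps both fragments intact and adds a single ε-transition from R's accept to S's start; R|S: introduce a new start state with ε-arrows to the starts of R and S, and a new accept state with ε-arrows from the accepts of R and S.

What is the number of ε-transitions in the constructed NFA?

5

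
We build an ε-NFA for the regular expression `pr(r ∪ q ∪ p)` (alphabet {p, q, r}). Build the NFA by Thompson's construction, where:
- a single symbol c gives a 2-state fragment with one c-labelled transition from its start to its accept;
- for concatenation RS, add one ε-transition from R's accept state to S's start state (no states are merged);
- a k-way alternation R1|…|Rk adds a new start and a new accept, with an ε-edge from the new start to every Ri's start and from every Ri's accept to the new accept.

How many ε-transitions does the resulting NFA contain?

By structural recursion:
Each of the 5 symbol leaves contributes 0 ε-transitions.
  r ∪ q ∪ p = 6 ε-transitions
  pr(r ∪ q ∪ p) = 8 ε-transitions

8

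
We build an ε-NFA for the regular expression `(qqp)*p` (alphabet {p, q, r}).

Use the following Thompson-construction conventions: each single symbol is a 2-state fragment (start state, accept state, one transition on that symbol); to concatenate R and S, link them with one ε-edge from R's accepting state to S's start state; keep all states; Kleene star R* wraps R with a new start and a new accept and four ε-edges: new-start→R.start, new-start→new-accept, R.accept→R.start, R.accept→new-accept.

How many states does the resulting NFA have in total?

Building bottom-up:
Each of the 4 symbol leaves contributes a 2-state fragment.
  qqp → 6 states
  (qqp)* → 8 states
  (qqp)*p → 10 states

10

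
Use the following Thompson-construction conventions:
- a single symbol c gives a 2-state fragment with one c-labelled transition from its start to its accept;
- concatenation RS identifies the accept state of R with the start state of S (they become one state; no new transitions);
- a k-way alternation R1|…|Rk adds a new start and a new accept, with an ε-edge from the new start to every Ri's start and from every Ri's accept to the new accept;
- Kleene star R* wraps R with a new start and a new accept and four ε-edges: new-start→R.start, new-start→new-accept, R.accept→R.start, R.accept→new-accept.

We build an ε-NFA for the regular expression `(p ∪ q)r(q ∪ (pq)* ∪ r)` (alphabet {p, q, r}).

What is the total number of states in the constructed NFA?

By structural recursion:
Each of the 7 symbol leaves contributes a 2-state fragment.
  p ∪ q — 6 states
  pq — 3 states
  (pq)* — 5 states
  q ∪ (pq)* ∪ r — 11 states
  (p ∪ q)r(q ∪ (pq)* ∪ r) — 17 states

17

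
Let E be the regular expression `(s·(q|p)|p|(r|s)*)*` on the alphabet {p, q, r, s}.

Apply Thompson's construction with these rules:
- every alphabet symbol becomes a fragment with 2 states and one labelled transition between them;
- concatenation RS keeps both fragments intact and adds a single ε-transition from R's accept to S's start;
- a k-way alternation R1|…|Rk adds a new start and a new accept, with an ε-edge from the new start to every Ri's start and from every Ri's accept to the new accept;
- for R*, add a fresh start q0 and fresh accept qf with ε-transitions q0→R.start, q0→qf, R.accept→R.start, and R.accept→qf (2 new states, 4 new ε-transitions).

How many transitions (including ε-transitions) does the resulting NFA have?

29

Recursing over subexpressions:
Each of the 6 symbol leaves contributes 1 transition (1 symbol, 0 ε).
  q|p — 6 transitions (2 symbol, 4 ε)
  s·(q|p) — 8 transitions (3 symbol, 5 ε)
  r|s — 6 transitions (2 symbol, 4 ε)
  (r|s)* — 10 transitions (2 symbol, 8 ε)
  s·(q|p)|p|(r|s)* — 25 transitions (6 symbol, 19 ε)
  (s·(q|p)|p|(r|s)*)* — 29 transitions (6 symbol, 23 ε)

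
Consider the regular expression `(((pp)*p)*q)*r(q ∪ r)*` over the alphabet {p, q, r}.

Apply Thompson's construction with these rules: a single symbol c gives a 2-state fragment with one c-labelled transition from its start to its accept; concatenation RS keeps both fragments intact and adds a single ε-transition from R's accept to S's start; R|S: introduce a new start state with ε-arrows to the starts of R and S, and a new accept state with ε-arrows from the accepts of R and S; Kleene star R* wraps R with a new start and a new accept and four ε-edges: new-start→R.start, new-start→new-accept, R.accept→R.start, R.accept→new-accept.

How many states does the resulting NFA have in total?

Bottom-up over the parse tree:
Each of the 7 symbol leaves contributes a 2-state fragment.
  pp → 4 states
  (pp)* → 6 states
  (pp)*p → 8 states
  ((pp)*p)* → 10 states
  ((pp)*p)*q → 12 states
  (((pp)*p)*q)* → 14 states
  q ∪ r → 6 states
  (q ∪ r)* → 8 states
  (((pp)*p)*q)*r(q ∪ r)* → 24 states

24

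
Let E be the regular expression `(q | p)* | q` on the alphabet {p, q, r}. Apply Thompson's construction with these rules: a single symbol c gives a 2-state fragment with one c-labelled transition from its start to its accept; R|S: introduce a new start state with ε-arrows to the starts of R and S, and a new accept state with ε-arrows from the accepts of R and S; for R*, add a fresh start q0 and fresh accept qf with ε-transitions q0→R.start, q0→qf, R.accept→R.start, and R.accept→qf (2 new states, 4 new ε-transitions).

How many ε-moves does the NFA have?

Per subexpression:
Each of the 3 symbol leaves contributes 0 ε-transitions.
  q | p = 4 ε-transitions
  (q | p)* = 8 ε-transitions
  (q | p)* | q = 12 ε-transitions

12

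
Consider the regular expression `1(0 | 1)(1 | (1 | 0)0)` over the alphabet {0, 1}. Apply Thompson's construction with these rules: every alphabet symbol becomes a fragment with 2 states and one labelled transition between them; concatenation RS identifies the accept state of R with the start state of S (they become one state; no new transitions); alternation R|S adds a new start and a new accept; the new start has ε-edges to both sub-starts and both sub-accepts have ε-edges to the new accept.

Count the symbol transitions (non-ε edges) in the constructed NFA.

7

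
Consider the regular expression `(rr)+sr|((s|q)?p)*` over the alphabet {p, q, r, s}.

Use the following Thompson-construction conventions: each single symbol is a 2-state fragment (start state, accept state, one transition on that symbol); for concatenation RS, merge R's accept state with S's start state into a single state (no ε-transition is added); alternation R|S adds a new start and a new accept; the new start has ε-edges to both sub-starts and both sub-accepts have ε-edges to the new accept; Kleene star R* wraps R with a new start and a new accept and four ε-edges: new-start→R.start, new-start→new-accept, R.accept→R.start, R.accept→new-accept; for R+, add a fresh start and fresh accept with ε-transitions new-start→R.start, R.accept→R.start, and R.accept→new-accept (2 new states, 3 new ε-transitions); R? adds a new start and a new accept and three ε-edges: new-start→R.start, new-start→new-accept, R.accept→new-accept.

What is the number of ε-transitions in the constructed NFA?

18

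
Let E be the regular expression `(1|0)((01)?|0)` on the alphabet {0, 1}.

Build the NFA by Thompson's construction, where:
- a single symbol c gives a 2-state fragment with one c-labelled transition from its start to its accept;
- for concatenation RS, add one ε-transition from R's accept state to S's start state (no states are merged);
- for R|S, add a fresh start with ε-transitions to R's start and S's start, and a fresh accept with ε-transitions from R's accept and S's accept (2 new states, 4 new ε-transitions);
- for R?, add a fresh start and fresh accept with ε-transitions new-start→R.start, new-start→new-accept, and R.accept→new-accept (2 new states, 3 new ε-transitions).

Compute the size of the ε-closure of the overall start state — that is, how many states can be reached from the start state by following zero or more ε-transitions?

Compute the ε-closure size of each fragment's start state recursively; a symbol fragment's start has no outgoing ε-edge, so its closure is just itself (size 1).
  1|0 : C = 1 + 1 + 1 = 3 (the new accept is not ε-reachable since no branch accepts ε)
  01 : same as the first factor's closure: C = 1
  (01)? : new start has ε-edges to the inner start and to the new accept, so C = 2 + 1 = 3
  (01)?|0 : new start ε-reaches every alternative's start; at least one alternative accepts ε, so the union's new accept is reached too: C = 1 + 3 + 1 + 1 = 6
  (1|0)((01)?|0) : same as the first factor's closure: C = 3

3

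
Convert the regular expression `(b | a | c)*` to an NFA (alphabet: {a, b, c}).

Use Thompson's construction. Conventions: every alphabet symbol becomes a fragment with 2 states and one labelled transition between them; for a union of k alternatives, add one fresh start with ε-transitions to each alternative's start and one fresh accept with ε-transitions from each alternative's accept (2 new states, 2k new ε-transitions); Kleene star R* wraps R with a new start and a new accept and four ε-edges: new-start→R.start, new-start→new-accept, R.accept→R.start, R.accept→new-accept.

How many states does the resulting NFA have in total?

10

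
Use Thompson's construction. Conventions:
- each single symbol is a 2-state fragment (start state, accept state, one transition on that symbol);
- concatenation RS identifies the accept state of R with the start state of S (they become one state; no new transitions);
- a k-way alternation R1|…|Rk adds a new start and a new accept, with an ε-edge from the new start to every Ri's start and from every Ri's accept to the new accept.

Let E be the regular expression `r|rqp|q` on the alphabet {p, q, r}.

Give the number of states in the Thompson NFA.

Building bottom-up:
Each of the 5 symbol leaves contributes a 2-state fragment.
  rqp : 4 states
  r|rqp|q : 10 states

10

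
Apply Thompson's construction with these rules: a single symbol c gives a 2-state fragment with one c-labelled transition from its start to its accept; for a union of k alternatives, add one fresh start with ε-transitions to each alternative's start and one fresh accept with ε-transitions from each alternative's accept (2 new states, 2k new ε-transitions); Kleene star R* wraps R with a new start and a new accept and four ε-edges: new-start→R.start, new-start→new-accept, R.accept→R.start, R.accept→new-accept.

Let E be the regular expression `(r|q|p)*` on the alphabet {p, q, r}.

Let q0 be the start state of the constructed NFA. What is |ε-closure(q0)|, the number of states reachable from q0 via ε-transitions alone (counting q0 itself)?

6

Let C(F) = |ε-closure(F.start)| within fragment F, and note whether F accepts ε. Symbol fragments have C = 1 and do not accept ε. Then:
  r|q|p → C = 1 + 1 + 1 + 1 = 4 (the new accept is not ε-reachable since no branch accepts ε)
  (r|q|p)* → the star's fresh start ε-reaches both the body's start and the fresh accept: C = 2 + 4 = 6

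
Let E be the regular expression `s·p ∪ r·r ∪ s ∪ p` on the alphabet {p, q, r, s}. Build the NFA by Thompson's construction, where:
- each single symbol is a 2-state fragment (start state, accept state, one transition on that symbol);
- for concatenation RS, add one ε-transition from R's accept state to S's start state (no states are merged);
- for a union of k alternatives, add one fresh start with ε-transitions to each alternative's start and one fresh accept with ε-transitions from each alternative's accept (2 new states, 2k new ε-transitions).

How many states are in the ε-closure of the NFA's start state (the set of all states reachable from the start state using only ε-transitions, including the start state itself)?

5

Let C(F) = |ε-closure(F.start)| within fragment F, and note whether F accepts ε. Symbol fragments have C = 1 and do not accept ε. Then:
  s·p — C equals the left operand's closure size = 1 (its accept is not ε-reachable, so the closure stops there)
  r·r — same as the first factor's closure: C = 1
  s·p ∪ r·r ∪ s ∪ p — new start ε-reaches every alternative's start; none of them accept ε, so the new accept is not reached: C = 1 + 1 + 1 + 1 + 1 = 5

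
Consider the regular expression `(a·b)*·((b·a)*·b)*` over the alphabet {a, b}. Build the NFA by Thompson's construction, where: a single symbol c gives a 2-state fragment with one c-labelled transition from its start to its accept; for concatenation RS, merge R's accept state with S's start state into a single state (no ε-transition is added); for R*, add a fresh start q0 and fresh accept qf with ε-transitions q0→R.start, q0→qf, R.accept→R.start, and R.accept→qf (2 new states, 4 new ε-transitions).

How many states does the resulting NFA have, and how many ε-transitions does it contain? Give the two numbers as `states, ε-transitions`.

Recursing over subexpressions:
Each of the 5 symbol leaves contributes 2 states and 0 ε-transitions.
  a·b → 3 states, 0 ε-transitions
  (a·b)* → 5 states, 4 ε-transitions
  b·a → 3 states, 0 ε-transitions
  (b·a)* → 5 states, 4 ε-transitions
  (b·a)*·b → 6 states, 4 ε-transitions
  ((b·a)*·b)* → 8 states, 8 ε-transitions
  (a·b)*·((b·a)*·b)* → 12 states, 12 ε-transitions

12, 12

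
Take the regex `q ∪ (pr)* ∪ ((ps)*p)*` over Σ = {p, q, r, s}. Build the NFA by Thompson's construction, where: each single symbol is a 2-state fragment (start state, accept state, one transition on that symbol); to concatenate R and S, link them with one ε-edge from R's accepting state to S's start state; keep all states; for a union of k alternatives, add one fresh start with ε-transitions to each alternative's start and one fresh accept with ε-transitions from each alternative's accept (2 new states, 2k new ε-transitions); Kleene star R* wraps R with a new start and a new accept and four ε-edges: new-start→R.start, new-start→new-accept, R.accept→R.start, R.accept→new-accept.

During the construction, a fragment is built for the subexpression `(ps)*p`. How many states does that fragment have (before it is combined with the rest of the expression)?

Fragment for `(ps)*p`:
Each of the 3 symbol leaves contributes a 2-state fragment.
  ps → 4 states
  (ps)* → 6 states
  (ps)*p → 8 states

8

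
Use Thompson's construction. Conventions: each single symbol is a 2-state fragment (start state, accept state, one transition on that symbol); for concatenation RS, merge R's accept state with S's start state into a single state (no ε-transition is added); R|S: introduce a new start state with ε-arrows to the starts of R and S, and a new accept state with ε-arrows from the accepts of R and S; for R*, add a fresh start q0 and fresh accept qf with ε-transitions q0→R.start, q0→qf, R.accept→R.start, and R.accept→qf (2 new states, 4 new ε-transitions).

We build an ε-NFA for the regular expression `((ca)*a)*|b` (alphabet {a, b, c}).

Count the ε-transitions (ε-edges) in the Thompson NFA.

12

Per subexpression:
Each of the 4 symbol leaves contributes 0 ε-transitions.
  ca : 0 ε-transitions
  (ca)* : 4 ε-transitions
  (ca)*a : 4 ε-transitions
  ((ca)*a)* : 8 ε-transitions
  ((ca)*a)*|b : 12 ε-transitions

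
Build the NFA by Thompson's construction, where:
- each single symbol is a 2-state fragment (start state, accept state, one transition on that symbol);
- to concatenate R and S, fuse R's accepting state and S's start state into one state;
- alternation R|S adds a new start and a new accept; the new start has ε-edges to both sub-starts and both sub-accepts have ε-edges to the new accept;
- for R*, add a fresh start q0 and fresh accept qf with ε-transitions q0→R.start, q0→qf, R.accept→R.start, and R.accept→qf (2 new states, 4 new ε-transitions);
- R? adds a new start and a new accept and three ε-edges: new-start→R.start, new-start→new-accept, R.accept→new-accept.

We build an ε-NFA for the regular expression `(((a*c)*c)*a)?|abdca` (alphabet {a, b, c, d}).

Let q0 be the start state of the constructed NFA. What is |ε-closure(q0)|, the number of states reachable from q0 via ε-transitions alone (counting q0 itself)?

12

Let C(F) = |ε-closure(F.start)| within fragment F, and note whether F accepts ε. Symbol fragments have C = 1 and do not accept ε. Then:
  a* — the star's fresh start ε-reaches both the body's start and the fresh accept: |ε-closure| = 2 + 1 = 3
  a*c — the left operand accepts ε, so the closure extends into the next operand (the shared merged state is already counted); |ε-closure| = 3 + (1−1) = 3
  (a*c)* — |ε-closure| = 1 (new start) + 3 (body) + 1 (new accept) = 5
  (a*c)*c — |ε-closure| = 5 + (1−1) = 5 (closure spills across the concat boundary because the left factor accepts ε)
  ((a*c)*c)* — |ε-closure| = 1 (new start) + 5 (body) + 1 (new accept) = 7
  ((a*c)*c)*a — the left operand accepts ε, so the closure extends into the next operand (the shared merged state is already counted); |ε-closure| = 7 + (1−1) = 7
  (((a*c)*c)*a)? — |ε-closure| = 1 (new start) + 7 (body) + 1 (new accept, via ε) = 9
  abdca — same as the first factor's closure: |ε-closure| = 1
  (((a*c)*c)*a)?|abdca — |ε-closure| = 1 (new start) + (9 + 1) + 1 (new accept, since some branch ε-reaches its own accept) = 12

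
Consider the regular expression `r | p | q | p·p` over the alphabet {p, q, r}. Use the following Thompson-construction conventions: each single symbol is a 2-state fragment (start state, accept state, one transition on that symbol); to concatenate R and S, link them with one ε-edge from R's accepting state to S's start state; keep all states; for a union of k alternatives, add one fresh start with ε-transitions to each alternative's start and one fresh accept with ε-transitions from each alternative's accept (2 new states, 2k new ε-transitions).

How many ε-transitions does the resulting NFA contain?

9

Recursing over subexpressions:
Each of the 5 symbol leaves contributes 0 ε-transitions.
  p·p — 1 ε-transition
  r | p | q | p·p — 9 ε-transitions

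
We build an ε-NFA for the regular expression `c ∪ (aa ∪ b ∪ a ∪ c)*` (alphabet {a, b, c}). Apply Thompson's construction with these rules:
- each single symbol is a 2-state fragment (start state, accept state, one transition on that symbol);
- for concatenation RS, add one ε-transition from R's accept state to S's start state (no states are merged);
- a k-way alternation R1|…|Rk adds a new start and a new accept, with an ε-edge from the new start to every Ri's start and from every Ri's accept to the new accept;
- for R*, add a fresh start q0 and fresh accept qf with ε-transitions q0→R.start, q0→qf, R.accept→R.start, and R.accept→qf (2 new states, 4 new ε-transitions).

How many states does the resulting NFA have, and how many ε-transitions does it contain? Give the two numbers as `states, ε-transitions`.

By structural recursion:
Each of the 6 symbol leaves contributes 2 states and 0 ε-transitions.
  aa → 4 states, 1 ε-transition
  aa ∪ b ∪ a ∪ c → 12 states, 9 ε-transitions
  (aa ∪ b ∪ a ∪ c)* → 14 states, 13 ε-transitions
  c ∪ (aa ∪ b ∪ a ∪ c)* → 18 states, 17 ε-transitions

18, 17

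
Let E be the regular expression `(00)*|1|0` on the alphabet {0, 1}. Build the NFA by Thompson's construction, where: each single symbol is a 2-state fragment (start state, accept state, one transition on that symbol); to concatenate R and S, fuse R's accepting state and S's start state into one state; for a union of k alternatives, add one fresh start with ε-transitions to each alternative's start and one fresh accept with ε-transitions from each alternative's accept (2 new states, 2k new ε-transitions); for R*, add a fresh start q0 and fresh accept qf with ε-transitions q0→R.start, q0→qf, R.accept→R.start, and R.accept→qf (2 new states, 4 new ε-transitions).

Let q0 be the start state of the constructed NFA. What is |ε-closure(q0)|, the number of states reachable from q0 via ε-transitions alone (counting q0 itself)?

7

Compute the ε-closure size of each fragment's start state recursively; a symbol fragment's start has no outgoing ε-edge, so its closure is just itself (size 1).
  00 — same as the first factor's closure: |closure| = 1
  (00)* — the star's fresh start ε-reaches both the body's start and the fresh accept: |closure| = 2 + 1 = 3
  (00)*|1|0 — new start ε-reaches every alternative's start; at least one alternative accepts ε, so the union's new accept is reached too: |closure| = 1 + 3 + 1 + 1 + 1 = 7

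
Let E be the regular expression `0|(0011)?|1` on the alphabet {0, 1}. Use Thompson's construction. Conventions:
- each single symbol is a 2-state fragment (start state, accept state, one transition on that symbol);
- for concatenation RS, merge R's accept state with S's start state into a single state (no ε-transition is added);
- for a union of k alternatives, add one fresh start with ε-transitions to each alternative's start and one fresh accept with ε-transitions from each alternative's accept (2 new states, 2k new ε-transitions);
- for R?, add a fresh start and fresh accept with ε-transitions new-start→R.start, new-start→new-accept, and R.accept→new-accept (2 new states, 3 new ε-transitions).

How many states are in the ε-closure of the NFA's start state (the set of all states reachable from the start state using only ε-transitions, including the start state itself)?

7

Work bottom-up. For each fragment F, track |ε-closure(F.start)| and whether F's accept lies in that closure (i.e. whether F accepts ε). A single-symbol fragment has closure size 1 and does not accept ε.
  0011 → same as the first factor's closure: |closure| = 1
  (0011)? → |closure| = 1 (new start) + 1 (body) + 1 (new accept, via ε) = 3
  0|(0011)?|1 → |closure| = 1 (new start) + (1 + 3 + 1) + 1 (new accept, since some branch ε-reaches its own accept) = 7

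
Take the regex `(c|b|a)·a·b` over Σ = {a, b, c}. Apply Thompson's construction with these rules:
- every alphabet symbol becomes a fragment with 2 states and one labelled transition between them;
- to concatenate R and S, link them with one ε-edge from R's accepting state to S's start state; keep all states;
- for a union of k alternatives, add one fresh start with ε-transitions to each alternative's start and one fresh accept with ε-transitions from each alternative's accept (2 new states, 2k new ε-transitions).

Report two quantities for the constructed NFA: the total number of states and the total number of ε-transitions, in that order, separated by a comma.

By structural recursion:
Each of the 5 symbol leaves contributes 2 states and 0 ε-transitions.
  c|b|a : 8 states, 6 ε-transitions
  (c|b|a)·a·b : 12 states, 8 ε-transitions

12, 8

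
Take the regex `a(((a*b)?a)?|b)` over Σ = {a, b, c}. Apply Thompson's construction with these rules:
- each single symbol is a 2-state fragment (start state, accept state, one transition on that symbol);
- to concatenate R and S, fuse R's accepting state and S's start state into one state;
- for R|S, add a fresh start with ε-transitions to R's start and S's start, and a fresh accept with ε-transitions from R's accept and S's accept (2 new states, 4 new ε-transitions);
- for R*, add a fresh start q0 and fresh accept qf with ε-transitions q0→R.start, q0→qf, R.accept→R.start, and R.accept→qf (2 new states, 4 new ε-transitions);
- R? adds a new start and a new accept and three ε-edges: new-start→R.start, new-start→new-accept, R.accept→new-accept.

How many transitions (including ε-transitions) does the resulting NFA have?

19

Recursing over subexpressions:
Each of the 5 symbol leaves contributes 1 transition (1 symbol, 0 ε).
  a* : 5 transitions (1 symbol, 4 ε)
  a*b : 6 transitions (2 symbol, 4 ε)
  (a*b)? : 9 transitions (2 symbol, 7 ε)
  (a*b)?a : 10 transitions (3 symbol, 7 ε)
  ((a*b)?a)? : 13 transitions (3 symbol, 10 ε)
  ((a*b)?a)?|b : 18 transitions (4 symbol, 14 ε)
  a(((a*b)?a)?|b) : 19 transitions (5 symbol, 14 ε)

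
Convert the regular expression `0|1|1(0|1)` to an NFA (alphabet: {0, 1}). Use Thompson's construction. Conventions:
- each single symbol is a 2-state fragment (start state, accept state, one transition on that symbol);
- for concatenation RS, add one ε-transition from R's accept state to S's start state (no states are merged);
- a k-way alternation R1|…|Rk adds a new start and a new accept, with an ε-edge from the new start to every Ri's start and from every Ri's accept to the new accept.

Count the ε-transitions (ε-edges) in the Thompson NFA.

11

Per subexpression:
Each of the 5 symbol leaves contributes 0 ε-transitions.
  0|1 : 4 ε-transitions
  1(0|1) : 5 ε-transitions
  0|1|1(0|1) : 11 ε-transitions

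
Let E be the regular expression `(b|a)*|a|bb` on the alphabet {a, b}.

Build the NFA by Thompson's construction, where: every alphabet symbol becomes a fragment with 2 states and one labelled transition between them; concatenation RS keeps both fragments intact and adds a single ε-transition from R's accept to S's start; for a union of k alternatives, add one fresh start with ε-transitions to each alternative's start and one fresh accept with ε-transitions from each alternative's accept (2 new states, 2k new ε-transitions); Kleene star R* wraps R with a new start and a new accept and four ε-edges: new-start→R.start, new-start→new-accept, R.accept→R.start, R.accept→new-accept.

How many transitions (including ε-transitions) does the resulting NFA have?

Bottom-up over the parse tree:
Each of the 5 symbol leaves contributes 1 transition (1 symbol, 0 ε).
  b|a → 6 transitions (2 symbol, 4 ε)
  (b|a)* → 10 transitions (2 symbol, 8 ε)
  bb → 3 transitions (2 symbol, 1 ε)
  (b|a)*|a|bb → 20 transitions (5 symbol, 15 ε)

20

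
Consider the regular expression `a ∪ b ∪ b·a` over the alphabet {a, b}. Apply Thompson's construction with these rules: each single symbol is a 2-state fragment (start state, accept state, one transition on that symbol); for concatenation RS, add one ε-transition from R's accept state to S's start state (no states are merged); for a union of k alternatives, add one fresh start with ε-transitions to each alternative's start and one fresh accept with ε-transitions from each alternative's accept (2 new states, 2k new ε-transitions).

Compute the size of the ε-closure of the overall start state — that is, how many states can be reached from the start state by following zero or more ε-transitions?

Compute the ε-closure size of each fragment's start state recursively; a symbol fragment's start has no outgoing ε-edge, so its closure is just itself (size 1).
  b·a : |ε-closure| equals the left operand's closure size = 1 (its accept is not ε-reachable, so the closure stops there)
  a ∪ b ∪ b·a : new start ε-reaches every alternative's start; none of them accept ε, so the new accept is not reached: |ε-closure| = 1 + 1 + 1 + 1 = 4

4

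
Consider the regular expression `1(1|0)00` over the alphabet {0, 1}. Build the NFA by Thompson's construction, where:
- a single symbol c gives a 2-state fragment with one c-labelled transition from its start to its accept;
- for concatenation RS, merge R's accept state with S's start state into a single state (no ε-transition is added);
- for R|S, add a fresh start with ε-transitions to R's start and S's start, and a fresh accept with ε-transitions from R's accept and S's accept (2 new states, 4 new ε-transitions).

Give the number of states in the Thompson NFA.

By structural recursion:
Each of the 5 symbol leaves contributes a 2-state fragment.
  1|0 : 6 states
  1(1|0)00 : 9 states

9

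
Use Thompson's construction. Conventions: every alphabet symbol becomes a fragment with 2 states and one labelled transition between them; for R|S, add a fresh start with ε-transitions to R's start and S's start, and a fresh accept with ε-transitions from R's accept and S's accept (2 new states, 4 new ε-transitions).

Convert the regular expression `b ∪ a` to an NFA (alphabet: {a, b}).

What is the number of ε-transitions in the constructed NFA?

By structural recursion:
Each of the 2 symbol leaves contributes 0 ε-transitions.
  b ∪ a — 4 ε-transitions

4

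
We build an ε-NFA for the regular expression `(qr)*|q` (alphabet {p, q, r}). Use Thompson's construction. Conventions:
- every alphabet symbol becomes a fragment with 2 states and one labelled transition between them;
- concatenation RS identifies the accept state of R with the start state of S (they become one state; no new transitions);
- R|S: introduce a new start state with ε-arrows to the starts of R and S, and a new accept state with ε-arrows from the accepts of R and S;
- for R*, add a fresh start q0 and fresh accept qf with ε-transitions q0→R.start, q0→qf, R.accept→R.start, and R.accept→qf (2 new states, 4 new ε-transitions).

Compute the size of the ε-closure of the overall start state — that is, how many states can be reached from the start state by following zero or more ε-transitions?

Work bottom-up. For each fragment F, track |ε-closure(F.start)| and whether F's accept lies in that closure (i.e. whether F accepts ε). A single-symbol fragment has closure size 1 and does not accept ε.
  qr — same as the first factor's closure: C = 1
  (qr)* — new start has ε-edges to the inner start and to the new accept, so C = 2 + 1 = 3
  (qr)*|q — C = 1 (new start) + (3 + 1) + 1 (new accept, since some branch ε-reaches its own accept) = 6

6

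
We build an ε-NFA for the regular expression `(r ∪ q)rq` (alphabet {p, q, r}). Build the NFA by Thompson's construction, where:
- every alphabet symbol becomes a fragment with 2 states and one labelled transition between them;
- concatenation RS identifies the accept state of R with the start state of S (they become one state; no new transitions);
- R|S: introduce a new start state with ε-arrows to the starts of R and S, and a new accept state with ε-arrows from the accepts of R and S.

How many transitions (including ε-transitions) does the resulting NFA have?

8

By structural recursion:
Each of the 4 symbol leaves contributes 1 transition (1 symbol, 0 ε).
  r ∪ q — 6 transitions (2 symbol, 4 ε)
  (r ∪ q)rq — 8 transitions (4 symbol, 4 ε)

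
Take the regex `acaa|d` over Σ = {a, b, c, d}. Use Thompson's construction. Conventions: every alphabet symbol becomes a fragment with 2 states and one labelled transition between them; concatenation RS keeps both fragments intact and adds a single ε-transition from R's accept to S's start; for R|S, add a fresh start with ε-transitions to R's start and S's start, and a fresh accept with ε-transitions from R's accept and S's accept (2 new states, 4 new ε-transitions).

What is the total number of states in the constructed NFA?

12

Recursing over subexpressions:
Each of the 5 symbol leaves contributes a 2-state fragment.
  acaa = 8 states
  acaa|d = 12 states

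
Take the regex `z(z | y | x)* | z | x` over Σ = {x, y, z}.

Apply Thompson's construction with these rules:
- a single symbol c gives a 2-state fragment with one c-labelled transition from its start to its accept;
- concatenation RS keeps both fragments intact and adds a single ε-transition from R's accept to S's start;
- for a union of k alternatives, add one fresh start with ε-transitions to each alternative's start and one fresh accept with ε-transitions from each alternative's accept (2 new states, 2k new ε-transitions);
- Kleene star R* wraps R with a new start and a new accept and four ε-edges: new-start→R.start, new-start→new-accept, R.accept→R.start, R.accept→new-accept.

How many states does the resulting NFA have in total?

18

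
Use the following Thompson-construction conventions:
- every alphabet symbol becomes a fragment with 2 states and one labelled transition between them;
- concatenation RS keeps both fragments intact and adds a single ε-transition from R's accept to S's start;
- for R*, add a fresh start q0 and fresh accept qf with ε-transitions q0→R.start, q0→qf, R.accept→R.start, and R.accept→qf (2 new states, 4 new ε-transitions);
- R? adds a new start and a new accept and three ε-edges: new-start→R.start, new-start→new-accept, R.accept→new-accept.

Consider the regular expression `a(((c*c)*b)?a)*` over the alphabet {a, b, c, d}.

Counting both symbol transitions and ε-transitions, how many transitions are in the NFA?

Recursing over subexpressions:
Each of the 5 symbol leaves contributes 1 transition (1 symbol, 0 ε).
  c* = 5 transitions (1 symbol, 4 ε)
  c*c = 7 transitions (2 symbol, 5 ε)
  (c*c)* = 11 transitions (2 symbol, 9 ε)
  (c*c)*b = 13 transitions (3 symbol, 10 ε)
  ((c*c)*b)? = 16 transitions (3 symbol, 13 ε)
  ((c*c)*b)?a = 18 transitions (4 symbol, 14 ε)
  (((c*c)*b)?a)* = 22 transitions (4 symbol, 18 ε)
  a(((c*c)*b)?a)* = 24 transitions (5 symbol, 19 ε)

24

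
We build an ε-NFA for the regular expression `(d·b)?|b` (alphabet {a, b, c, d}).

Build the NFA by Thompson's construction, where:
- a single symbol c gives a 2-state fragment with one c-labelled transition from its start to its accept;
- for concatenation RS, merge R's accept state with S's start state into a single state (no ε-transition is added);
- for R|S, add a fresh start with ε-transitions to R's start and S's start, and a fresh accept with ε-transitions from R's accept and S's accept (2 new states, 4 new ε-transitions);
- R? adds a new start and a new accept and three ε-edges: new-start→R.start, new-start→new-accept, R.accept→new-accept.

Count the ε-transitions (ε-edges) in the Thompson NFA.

Recursing over subexpressions:
Each of the 3 symbol leaves contributes 0 ε-transitions.
  d·b = 0 ε-transitions
  (d·b)? = 3 ε-transitions
  (d·b)?|b = 7 ε-transitions

7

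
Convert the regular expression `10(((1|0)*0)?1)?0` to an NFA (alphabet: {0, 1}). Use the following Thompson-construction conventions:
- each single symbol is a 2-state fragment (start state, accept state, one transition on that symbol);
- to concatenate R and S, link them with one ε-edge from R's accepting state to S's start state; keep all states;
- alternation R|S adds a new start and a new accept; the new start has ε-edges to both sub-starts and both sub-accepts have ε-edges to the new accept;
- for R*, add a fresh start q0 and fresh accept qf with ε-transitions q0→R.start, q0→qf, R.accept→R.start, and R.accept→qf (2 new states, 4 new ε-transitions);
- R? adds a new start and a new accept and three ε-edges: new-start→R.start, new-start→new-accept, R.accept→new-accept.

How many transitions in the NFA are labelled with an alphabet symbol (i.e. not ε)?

7

Recursing over subexpressions:
Each of the 7 symbol leaves contributes exactly 1 symbol transition.
  1|0 — 2 symbol transitions
  (1|0)* — 2 symbol transitions
  (1|0)*0 — 3 symbol transitions
  ((1|0)*0)? — 3 symbol transitions
  ((1|0)*0)?1 — 4 symbol transitions
  (((1|0)*0)?1)? — 4 symbol transitions
  10(((1|0)*0)?1)?0 — 7 symbol transitions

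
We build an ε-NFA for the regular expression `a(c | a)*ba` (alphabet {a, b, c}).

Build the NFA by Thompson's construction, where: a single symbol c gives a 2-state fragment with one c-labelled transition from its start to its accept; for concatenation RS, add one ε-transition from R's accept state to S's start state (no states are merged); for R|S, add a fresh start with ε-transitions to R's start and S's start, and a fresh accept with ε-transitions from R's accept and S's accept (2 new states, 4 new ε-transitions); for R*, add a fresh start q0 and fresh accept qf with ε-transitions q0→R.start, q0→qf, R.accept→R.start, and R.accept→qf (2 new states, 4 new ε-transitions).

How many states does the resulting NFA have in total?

14

Building bottom-up:
Each of the 5 symbol leaves contributes a 2-state fragment.
  c | a : 6 states
  (c | a)* : 8 states
  a(c | a)*ba : 14 states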